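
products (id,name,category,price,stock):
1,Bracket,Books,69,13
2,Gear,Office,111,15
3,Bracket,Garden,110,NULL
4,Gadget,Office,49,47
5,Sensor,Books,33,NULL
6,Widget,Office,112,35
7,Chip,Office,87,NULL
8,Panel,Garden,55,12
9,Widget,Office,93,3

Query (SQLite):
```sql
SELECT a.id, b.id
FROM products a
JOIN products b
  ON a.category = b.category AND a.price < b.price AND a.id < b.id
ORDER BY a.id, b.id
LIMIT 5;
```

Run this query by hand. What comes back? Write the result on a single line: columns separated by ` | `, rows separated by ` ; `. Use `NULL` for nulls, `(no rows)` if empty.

Pairs (a,b) with same category, a.price < b.price, a.id < b.id.
category groups: Books:{1,5} Garden:{3,8} Office:{2,4,6,7,9}
Ordered by (a.id, b.id); first 5.

2 | 6 ; 4 | 6 ; 4 | 7 ; 4 | 9 ; 7 | 9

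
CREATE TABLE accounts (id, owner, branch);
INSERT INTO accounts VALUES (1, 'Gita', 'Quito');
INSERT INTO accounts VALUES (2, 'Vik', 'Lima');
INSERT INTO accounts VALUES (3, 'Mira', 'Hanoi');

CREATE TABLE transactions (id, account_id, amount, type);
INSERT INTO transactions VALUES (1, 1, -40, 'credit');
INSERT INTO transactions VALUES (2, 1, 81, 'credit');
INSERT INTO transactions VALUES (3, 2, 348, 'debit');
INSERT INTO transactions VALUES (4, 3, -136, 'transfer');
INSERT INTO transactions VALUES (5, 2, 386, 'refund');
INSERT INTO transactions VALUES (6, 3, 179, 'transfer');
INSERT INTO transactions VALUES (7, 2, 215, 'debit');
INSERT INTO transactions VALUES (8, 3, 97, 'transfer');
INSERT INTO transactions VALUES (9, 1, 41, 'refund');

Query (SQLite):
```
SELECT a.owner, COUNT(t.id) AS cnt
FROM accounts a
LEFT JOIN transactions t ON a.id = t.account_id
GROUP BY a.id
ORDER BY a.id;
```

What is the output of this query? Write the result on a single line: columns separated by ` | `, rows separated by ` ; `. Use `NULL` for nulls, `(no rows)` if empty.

Gita | 3 ; Vik | 3 ; Mira | 3

LEFT JOIN keeps every accounts row; unmatched ones get NULL for transactions columns.
Group by accounts.id and compute COUNT(t.id). COUNT(col) of an all-NULL group is 0.
  1: ids {1, 2, 9} → COUNT(t.id)=3
  2: ids {3, 5, 7} → COUNT(t.id)=3
  3: ids {4, 6, 8} → COUNT(t.id)=3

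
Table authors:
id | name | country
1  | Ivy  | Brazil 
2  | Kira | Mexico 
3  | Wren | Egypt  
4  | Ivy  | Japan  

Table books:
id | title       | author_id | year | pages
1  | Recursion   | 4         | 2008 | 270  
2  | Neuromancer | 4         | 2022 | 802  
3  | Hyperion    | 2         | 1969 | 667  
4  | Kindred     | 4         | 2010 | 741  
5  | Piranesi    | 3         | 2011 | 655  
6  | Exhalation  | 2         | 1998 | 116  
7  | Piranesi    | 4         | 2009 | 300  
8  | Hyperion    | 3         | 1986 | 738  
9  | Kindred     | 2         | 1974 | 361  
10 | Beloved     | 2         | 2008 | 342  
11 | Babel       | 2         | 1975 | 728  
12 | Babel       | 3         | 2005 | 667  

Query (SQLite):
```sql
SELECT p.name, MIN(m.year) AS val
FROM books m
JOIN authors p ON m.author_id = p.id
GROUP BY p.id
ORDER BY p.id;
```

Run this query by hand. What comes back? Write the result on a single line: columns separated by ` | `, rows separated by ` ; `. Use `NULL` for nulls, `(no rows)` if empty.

Kira | 1969 ; Wren | 1986 ; Ivy | 2008

Join each books row to its authors via author_id.
Group joined rows by authors.id; compute MIN(m.year) per group.
  2: ids {3, 6, 9, 10, 11} → MIN(m.year)=1969
  3: ids {5, 8, 12} → MIN(m.year)=1986
  4: ids {1, 2, 4, 7} → MIN(m.year)=2008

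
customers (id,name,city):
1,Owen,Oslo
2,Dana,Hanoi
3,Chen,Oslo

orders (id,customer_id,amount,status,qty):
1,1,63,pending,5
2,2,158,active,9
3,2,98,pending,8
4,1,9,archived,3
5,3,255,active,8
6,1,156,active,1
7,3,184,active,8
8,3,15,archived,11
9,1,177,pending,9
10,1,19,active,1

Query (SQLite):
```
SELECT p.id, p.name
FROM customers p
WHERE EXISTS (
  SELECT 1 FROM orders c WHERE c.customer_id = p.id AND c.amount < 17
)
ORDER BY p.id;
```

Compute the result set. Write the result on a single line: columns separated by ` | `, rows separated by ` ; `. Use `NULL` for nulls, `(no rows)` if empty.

For each customers row, check whether any orders with matching customer_id has amount < 17.
Keep rows where that is true.

1 | Owen ; 3 | Chen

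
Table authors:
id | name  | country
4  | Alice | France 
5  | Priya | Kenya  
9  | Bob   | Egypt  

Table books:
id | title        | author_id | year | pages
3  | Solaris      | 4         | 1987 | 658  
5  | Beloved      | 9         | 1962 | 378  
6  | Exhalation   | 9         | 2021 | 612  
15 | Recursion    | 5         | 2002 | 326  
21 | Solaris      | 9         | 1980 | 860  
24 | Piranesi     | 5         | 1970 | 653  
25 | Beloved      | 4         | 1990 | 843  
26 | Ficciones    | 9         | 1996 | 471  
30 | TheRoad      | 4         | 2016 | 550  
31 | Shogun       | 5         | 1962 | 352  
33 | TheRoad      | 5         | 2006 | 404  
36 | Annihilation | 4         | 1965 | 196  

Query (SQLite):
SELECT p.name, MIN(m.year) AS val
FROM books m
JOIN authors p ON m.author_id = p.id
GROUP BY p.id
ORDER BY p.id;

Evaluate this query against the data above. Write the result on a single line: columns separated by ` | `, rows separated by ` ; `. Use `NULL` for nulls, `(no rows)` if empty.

Alice | 1965 ; Priya | 1962 ; Bob | 1962

Join each books row to its authors via author_id.
Group joined rows by authors.id; compute MIN(m.year) per group.
  4: ids {3, 25, 30, 36} → MIN(m.year)=1965
  5: ids {15, 24, 31, 33} → MIN(m.year)=1962
  9: ids {5, 6, 21, 26} → MIN(m.year)=1962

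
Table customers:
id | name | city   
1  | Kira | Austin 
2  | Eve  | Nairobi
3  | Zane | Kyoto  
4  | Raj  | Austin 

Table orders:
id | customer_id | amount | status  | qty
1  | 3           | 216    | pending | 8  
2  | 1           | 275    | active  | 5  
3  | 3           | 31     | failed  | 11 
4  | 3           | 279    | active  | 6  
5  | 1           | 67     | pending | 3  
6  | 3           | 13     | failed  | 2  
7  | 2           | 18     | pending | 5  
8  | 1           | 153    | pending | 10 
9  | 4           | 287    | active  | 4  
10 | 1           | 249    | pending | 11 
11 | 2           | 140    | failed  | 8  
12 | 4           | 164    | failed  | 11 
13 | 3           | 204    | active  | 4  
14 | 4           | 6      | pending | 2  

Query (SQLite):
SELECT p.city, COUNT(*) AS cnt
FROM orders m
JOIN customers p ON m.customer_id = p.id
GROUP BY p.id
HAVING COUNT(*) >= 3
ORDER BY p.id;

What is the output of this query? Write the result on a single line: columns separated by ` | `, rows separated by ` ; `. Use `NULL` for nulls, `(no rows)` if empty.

Join each orders row to its customers via customer_id.
Group joined rows by customers.id; compute COUNT(*) per group.
HAVING: keep groups with count ≥ 3.
  1: ids {2, 5, 8, 10} → COUNT(*)=4
  2: ids {7, 11} → COUNT(*)=2
  3: ids {1, 3, 4, 6, 13} → COUNT(*)=5
  4: ids {9, 12, 14} → COUNT(*)=3

Austin | 4 ; Kyoto | 5 ; Austin | 3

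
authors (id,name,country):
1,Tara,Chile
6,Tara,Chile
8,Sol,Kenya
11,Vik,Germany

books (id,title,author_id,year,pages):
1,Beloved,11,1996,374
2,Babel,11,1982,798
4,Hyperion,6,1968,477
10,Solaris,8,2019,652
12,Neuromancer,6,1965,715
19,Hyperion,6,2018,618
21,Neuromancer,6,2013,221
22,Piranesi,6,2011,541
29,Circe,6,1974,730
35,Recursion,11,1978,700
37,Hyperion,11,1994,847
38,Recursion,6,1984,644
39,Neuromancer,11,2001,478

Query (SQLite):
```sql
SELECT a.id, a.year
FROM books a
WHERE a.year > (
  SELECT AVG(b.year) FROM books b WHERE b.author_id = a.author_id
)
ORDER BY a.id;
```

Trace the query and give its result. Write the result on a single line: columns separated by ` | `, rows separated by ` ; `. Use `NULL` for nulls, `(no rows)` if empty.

For each books row a, compute AVG(year) over rows sharing a.author_id.
Keep row a if a.year > that per-group AVG.
  author_id=6: AVG(year) = 1990.428571
  author_id=8: AVG(year) = 2019.0
  author_id=11: AVG(year) = 1990.2

1 | 1996 ; 19 | 2018 ; 21 | 2013 ; 22 | 2011 ; 37 | 1994 ; 39 | 2001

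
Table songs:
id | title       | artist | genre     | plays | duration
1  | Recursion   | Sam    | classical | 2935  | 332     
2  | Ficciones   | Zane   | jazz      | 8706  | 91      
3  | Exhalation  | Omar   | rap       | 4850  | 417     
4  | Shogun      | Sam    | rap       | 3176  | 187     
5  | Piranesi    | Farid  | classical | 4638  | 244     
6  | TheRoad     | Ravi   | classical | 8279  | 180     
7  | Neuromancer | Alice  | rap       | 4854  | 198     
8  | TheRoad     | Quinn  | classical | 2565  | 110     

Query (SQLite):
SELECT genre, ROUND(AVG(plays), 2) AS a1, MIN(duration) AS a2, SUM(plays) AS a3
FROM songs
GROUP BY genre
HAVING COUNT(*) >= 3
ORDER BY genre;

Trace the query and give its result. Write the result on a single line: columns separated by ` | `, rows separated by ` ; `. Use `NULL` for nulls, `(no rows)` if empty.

Group songs by genre.
Per group compute: ROUND(AVG(plays), 2), MIN(duration), SUM(plays).
HAVING: drop groups with fewer than 3 rows.
  classical: ids {1, 5, 6, 8} → ROUND(AVG(plays), 2)=4604.25, MIN(duration)=110, SUM(plays)=18417
  jazz: ids {2} → ROUND(AVG(plays), 2)=8706, MIN(duration)=91, SUM(plays)=8706
  rap: ids {3, 4, 7} → ROUND(AVG(plays), 2)=4293.33, MIN(duration)=187, SUM(plays)=12880

classical | 4604.25 | 110 | 18417 ; rap | 4293.33 | 187 | 12880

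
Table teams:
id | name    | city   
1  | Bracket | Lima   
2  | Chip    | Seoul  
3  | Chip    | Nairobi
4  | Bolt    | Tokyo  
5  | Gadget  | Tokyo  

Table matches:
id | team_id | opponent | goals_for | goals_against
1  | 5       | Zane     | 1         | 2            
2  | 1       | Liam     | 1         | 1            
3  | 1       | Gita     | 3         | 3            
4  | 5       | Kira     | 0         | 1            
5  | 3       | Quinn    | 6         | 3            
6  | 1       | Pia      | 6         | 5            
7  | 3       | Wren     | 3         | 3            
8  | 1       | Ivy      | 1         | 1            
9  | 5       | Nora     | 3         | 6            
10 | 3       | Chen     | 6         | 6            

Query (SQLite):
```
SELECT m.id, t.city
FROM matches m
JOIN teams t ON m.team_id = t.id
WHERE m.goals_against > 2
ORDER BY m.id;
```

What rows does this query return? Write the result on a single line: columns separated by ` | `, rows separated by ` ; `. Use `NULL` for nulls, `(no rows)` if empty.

3 | Lima ; 5 | Nairobi ; 6 | Lima ; 7 | Nairobi ; 9 | Tokyo ; 10 | Nairobi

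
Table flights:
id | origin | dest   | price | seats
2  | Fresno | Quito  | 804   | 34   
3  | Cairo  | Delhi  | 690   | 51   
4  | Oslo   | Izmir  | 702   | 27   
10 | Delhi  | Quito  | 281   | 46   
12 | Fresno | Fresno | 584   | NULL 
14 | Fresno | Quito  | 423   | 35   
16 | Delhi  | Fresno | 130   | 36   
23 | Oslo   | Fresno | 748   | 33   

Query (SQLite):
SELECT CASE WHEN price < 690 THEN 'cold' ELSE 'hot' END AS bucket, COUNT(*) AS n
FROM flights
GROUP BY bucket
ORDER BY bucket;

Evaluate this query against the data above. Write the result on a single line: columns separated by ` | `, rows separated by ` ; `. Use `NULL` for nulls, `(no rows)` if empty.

Bucket rows by price < 690 → 'cold' else 'hot'; count each bucket.

cold | 4 ; hot | 4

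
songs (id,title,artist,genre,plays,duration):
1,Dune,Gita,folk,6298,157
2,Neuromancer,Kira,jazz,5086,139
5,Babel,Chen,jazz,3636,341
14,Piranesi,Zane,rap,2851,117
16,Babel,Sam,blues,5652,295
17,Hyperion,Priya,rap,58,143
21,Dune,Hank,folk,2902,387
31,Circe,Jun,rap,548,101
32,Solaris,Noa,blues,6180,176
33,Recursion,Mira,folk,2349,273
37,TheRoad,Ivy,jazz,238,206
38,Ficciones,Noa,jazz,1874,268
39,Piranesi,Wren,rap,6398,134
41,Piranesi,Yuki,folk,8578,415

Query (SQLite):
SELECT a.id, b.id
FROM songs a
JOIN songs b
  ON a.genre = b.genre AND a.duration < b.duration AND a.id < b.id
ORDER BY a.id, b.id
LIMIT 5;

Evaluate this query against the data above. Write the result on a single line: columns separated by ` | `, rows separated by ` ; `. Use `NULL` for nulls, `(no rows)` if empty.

Pairs (a,b) with same genre, a.duration < b.duration, a.id < b.id.
genre groups: blues:{16,32} folk:{1,21,33,41} jazz:{2,5,37,38} rap:{14,17,31,39}
Ordered by (a.id, b.id); first 5.

1 | 21 ; 1 | 33 ; 1 | 41 ; 2 | 5 ; 2 | 37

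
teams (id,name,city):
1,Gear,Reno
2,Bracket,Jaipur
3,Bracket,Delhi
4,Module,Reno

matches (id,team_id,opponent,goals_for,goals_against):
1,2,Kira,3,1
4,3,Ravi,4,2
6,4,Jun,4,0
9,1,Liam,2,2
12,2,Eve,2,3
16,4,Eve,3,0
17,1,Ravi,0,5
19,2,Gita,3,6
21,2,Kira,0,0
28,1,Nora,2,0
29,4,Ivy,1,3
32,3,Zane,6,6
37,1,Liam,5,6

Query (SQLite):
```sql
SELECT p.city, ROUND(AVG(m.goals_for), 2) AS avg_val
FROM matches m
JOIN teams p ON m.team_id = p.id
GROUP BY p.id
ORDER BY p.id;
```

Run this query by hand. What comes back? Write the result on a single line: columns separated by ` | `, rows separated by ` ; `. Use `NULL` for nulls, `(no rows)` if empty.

Join each matches row to its teams via team_id.
Group joined rows by teams.id; compute ROUND(AVG(m.goals_for), 2) per group.
  1: ids {9, 17, 28, 37} → ROUND(AVG(m.goals_for), 2)=2.25
  2: ids {1, 12, 19, 21} → ROUND(AVG(m.goals_for), 2)=2
  3: ids {4, 32} → ROUND(AVG(m.goals_for), 2)=5
  4: ids {6, 16, 29} → ROUND(AVG(m.goals_for), 2)=2.67

Reno | 2.25 ; Jaipur | 2 ; Delhi | 5 ; Reno | 2.67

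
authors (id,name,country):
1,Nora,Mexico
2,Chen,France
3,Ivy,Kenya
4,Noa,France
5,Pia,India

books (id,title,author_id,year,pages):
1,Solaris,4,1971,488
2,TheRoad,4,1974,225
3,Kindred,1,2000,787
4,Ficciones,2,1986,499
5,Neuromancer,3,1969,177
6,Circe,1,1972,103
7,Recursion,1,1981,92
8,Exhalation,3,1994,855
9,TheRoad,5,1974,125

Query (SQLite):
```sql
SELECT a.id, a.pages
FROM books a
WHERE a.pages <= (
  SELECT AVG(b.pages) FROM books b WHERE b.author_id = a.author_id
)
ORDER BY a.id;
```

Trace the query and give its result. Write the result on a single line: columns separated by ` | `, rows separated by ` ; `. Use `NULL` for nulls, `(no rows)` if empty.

2 | 225 ; 4 | 499 ; 5 | 177 ; 6 | 103 ; 7 | 92 ; 9 | 125

For each books row a, compute AVG(pages) over rows sharing a.author_id.
Keep row a if a.pages <= that per-group AVG.
  author_id=1: AVG(pages) = 327.333333
  author_id=2: AVG(pages) = 499.0
  author_id=3: AVG(pages) = 516.0
  author_id=4: AVG(pages) = 356.5
  author_id=5: AVG(pages) = 125.0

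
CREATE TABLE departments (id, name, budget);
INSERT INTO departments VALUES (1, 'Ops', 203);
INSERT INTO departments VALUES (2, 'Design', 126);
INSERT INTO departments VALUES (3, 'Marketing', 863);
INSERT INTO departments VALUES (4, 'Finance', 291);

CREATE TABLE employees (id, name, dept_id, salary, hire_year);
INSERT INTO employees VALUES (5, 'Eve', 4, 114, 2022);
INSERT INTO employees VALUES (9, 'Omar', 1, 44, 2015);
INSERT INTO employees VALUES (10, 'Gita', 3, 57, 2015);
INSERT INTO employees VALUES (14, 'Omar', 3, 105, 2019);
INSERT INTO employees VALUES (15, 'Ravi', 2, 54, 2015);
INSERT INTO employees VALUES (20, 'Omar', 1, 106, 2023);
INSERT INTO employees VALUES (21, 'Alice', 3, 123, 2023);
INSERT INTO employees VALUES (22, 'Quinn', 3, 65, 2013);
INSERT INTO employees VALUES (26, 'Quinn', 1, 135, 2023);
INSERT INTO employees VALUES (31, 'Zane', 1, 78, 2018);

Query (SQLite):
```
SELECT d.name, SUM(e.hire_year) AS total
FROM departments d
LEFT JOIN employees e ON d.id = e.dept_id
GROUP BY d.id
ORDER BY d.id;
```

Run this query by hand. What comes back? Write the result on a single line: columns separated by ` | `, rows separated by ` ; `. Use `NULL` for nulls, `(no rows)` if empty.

LEFT JOIN keeps every departments row; unmatched ones get NULL for employees columns.
Group by departments.id and compute SUM(e.hire_year). SUM over an all-NULL group is NULL.
  1: ids {9, 20, 26, 31} → SUM(e.hire_year)=8079
  2: ids {15} → SUM(e.hire_year)=2015
  3: ids {10, 14, 21, 22} → SUM(e.hire_year)=8070
  4: ids {5} → SUM(e.hire_year)=2022

Ops | 8079 ; Design | 2015 ; Marketing | 8070 ; Finance | 2022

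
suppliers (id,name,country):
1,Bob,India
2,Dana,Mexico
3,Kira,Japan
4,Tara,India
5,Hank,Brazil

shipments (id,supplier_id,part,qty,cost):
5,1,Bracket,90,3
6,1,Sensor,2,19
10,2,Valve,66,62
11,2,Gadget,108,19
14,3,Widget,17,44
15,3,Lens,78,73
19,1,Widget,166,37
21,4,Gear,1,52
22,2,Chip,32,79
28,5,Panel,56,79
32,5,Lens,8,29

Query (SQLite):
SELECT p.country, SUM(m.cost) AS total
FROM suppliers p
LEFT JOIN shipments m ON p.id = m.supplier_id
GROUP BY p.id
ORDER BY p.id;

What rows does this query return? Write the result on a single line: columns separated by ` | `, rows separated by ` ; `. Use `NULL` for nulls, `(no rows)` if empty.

India | 59 ; Mexico | 160 ; Japan | 117 ; India | 52 ; Brazil | 108

LEFT JOIN keeps every suppliers row; unmatched ones get NULL for shipments columns.
Group by suppliers.id and compute SUM(m.cost). SUM over an all-NULL group is NULL.
  1: ids {5, 6, 19} → SUM(m.cost)=59
  2: ids {10, 11, 22} → SUM(m.cost)=160
  3: ids {14, 15} → SUM(m.cost)=117
  4: ids {21} → SUM(m.cost)=52
  5: ids {28, 32} → SUM(m.cost)=108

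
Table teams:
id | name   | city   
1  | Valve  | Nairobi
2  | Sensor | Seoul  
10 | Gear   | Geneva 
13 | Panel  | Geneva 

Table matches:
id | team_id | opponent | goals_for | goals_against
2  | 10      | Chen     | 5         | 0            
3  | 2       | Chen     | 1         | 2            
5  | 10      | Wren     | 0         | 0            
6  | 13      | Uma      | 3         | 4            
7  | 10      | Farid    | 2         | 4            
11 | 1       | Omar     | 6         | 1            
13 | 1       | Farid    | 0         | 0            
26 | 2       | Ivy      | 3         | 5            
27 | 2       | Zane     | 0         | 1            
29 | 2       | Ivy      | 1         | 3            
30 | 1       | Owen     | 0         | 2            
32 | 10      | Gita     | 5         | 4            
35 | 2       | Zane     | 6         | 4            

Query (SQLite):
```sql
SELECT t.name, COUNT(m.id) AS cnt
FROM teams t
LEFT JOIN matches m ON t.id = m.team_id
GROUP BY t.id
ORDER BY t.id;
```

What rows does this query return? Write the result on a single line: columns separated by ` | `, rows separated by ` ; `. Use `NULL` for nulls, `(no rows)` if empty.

Valve | 3 ; Sensor | 5 ; Gear | 4 ; Panel | 1

LEFT JOIN keeps every teams row; unmatched ones get NULL for matches columns.
Group by teams.id and compute COUNT(m.id). COUNT(col) of an all-NULL group is 0.
  1: ids {11, 13, 30} → COUNT(m.id)=3
  2: ids {3, 26, 27, 29, 35} → COUNT(m.id)=5
  10: ids {2, 5, 7, 32} → COUNT(m.id)=4
  13: ids {6} → COUNT(m.id)=1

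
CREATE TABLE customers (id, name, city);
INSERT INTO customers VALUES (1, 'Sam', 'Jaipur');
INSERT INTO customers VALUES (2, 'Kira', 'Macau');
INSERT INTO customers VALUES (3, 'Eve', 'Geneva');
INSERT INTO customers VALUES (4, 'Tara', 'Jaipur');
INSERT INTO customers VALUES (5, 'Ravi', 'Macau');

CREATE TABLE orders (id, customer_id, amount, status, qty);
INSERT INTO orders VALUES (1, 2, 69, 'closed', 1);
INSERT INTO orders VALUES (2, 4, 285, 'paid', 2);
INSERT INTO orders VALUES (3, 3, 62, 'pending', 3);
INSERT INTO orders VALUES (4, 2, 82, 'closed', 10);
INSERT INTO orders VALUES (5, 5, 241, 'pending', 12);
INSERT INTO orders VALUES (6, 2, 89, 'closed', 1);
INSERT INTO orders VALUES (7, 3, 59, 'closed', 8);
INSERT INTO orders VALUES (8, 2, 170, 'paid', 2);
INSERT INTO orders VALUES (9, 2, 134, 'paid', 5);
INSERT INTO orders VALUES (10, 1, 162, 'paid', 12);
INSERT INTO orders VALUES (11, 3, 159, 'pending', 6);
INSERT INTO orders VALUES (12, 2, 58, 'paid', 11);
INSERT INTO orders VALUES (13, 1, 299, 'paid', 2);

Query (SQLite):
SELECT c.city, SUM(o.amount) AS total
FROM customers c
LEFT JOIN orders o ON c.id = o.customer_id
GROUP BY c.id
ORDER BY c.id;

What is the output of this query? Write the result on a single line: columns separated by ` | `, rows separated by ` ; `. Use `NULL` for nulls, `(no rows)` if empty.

LEFT JOIN keeps every customers row; unmatched ones get NULL for orders columns.
Group by customers.id and compute SUM(o.amount). SUM over an all-NULL group is NULL.
  1: ids {10, 13} → SUM(o.amount)=461
  2: ids {1, 4, 6, 8, 9, 12} → SUM(o.amount)=602
  3: ids {3, 7, 11} → SUM(o.amount)=280
  4: ids {2} → SUM(o.amount)=285
  5: ids {5} → SUM(o.amount)=241

Jaipur | 461 ; Macau | 602 ; Geneva | 280 ; Jaipur | 285 ; Macau | 241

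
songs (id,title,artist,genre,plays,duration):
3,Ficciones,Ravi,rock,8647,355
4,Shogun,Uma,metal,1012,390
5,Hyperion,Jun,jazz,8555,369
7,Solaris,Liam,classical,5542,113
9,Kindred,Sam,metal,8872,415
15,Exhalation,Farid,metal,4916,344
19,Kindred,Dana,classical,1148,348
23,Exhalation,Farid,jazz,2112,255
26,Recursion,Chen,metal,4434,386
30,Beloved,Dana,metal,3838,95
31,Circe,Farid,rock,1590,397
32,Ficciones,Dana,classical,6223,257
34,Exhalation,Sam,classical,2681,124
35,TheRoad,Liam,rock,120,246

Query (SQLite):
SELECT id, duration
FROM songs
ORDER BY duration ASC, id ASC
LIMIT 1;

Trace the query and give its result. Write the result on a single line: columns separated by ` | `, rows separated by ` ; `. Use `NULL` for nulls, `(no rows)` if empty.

Sort by duration asc, tiebreak id asc: (95, id=30), (113, id=7), (124, id=34), (246, id=35) …. Take first 1.

30 | 95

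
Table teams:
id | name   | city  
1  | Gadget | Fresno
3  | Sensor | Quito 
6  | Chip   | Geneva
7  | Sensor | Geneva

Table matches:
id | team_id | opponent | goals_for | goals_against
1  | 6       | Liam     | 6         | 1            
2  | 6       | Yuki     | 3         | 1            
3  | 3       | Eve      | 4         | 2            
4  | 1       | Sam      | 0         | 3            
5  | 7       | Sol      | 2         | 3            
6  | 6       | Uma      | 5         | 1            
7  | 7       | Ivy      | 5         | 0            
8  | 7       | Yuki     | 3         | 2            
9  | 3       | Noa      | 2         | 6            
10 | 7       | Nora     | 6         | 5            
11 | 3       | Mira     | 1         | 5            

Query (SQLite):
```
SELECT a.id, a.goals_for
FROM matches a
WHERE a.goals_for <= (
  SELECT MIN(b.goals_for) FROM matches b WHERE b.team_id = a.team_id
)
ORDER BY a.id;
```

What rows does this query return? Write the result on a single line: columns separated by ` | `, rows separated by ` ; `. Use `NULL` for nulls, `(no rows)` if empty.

For each matches row a, compute MIN(goals_for) over rows sharing a.team_id.
Keep row a if a.goals_for <= that per-group MIN.
  team_id=1: MIN(goals_for) = 0
  team_id=3: MIN(goals_for) = 1
  team_id=6: MIN(goals_for) = 3
  team_id=7: MIN(goals_for) = 2

2 | 3 ; 4 | 0 ; 5 | 2 ; 11 | 1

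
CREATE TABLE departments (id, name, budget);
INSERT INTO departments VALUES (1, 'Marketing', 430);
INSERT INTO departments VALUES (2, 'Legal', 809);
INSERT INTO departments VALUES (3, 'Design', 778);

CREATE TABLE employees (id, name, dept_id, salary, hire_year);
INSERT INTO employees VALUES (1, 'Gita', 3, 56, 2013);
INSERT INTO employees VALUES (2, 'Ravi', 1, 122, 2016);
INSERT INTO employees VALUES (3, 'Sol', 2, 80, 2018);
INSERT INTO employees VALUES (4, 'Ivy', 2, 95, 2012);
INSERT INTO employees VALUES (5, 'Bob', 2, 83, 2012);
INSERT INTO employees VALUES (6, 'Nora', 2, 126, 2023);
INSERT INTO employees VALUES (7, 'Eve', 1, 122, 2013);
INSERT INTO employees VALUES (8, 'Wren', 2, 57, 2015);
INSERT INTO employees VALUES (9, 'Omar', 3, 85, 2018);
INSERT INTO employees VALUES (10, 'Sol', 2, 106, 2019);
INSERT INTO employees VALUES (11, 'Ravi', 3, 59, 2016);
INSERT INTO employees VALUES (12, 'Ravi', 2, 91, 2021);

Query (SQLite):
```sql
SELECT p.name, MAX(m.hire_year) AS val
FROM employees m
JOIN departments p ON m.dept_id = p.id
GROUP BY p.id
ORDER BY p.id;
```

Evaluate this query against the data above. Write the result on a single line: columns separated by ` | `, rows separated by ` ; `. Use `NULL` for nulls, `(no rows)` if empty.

Join each employees row to its departments via dept_id.
Group joined rows by departments.id; compute MAX(m.hire_year) per group.
  1: ids {2, 7} → MAX(m.hire_year)=2016
  2: ids {3, 4, 5, 6, 8, 10, 12} → MAX(m.hire_year)=2023
  3: ids {1, 9, 11} → MAX(m.hire_year)=2018

Marketing | 2016 ; Legal | 2023 ; Design | 2018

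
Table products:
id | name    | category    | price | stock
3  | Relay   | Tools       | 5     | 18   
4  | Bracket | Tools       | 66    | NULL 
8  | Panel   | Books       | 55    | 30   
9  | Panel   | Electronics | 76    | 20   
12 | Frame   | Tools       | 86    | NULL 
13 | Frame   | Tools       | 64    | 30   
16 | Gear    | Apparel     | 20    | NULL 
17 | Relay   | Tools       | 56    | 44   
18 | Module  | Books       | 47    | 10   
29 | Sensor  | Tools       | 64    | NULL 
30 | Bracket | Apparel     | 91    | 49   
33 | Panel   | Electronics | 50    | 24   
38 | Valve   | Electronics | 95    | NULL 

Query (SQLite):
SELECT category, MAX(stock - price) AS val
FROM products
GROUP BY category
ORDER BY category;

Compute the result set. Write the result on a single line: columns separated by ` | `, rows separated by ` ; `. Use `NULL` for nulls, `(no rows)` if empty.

For each row compute stock - price.
Group by category; take MAX of the expression per group.
  Apparel: ids {16, 30} → MAX(stock - price)=-42
  Books: ids {8, 18} → MAX(stock - price)=-25
  Electronics: ids {9, 33, 38} → MAX(stock - price)=-26
  Tools: ids {3, 4, 12, 13, 17, 29} → MAX(stock - price)=13

Apparel | -42 ; Books | -25 ; Electronics | -26 ; Tools | 13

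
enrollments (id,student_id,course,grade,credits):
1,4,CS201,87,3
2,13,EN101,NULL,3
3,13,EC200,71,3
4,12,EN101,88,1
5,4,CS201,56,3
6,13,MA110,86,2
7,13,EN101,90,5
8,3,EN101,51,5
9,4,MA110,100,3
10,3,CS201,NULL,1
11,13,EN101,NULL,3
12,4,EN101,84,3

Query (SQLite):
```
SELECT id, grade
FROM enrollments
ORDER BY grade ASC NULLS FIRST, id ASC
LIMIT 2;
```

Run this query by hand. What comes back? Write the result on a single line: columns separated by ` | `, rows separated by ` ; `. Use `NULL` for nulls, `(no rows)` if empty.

Sort by grade asc, tiebreak id asc: (NULL, id=2), (NULL, id=10), (NULL, id=11), (51, id=8), (56, id=5) …. Take first 2.
NULLS FIRST: NULL grade rows go before all non-NULL rows (among themselves ordered by id asc).

2 | NULL ; 10 | NULL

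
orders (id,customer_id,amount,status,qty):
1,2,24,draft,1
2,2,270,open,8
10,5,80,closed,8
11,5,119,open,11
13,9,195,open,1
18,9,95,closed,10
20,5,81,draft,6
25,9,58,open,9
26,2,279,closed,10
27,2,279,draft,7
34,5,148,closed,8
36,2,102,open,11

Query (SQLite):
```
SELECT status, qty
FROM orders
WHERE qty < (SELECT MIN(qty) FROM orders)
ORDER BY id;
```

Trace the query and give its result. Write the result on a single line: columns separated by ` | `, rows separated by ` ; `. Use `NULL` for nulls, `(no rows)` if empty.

(no rows)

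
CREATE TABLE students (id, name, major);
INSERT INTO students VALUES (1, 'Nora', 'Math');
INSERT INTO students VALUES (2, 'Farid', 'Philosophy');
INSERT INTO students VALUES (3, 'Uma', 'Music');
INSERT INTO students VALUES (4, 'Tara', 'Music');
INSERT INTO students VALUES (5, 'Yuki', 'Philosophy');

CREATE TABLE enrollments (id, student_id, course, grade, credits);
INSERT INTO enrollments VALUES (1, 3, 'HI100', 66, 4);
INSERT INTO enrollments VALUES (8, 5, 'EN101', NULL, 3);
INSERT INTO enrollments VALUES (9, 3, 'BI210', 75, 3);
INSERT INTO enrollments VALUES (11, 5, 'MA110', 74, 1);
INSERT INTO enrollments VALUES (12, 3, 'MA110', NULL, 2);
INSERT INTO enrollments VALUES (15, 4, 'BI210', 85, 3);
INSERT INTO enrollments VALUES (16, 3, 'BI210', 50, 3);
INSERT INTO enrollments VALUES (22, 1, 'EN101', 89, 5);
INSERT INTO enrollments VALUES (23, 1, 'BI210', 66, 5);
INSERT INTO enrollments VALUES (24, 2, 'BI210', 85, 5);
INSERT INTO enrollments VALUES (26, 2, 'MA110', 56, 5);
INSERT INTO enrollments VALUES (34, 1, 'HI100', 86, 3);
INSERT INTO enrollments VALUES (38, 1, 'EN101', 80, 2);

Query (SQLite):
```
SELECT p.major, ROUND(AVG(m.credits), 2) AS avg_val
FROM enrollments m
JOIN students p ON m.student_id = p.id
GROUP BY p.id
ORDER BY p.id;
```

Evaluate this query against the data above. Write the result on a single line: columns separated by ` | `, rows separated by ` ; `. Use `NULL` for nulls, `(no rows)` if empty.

Math | 3.75 ; Philosophy | 5 ; Music | 3 ; Music | 3 ; Philosophy | 2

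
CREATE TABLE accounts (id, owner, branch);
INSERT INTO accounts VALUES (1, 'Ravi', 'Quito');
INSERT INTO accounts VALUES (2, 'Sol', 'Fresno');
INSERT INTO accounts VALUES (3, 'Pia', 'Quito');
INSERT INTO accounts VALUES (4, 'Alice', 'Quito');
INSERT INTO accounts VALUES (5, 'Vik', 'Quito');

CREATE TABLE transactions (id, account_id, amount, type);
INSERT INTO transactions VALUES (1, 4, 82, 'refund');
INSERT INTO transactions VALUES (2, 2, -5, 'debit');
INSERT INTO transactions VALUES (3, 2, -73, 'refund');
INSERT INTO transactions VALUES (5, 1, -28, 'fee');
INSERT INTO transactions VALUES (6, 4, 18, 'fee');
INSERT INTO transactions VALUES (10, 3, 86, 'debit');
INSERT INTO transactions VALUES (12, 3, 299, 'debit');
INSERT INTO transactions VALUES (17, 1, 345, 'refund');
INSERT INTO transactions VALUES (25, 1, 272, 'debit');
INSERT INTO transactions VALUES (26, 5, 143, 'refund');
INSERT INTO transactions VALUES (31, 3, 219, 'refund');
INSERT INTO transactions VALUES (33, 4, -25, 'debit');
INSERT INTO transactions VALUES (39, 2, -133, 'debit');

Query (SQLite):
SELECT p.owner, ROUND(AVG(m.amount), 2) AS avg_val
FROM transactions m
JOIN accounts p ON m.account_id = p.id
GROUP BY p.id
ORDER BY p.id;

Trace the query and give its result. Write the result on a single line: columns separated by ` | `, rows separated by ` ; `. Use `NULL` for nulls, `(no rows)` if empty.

Ravi | 196.33 ; Sol | -70.33 ; Pia | 201.33 ; Alice | 25 ; Vik | 143

Join each transactions row to its accounts via account_id.
Group joined rows by accounts.id; compute ROUND(AVG(m.amount), 2) per group.
  1: ids {5, 17, 25} → ROUND(AVG(m.amount), 2)=196.33
  2: ids {2, 3, 39} → ROUND(AVG(m.amount), 2)=-70.33
  3: ids {10, 12, 31} → ROUND(AVG(m.amount), 2)=201.33
  4: ids {1, 6, 33} → ROUND(AVG(m.amount), 2)=25
  5: ids {26} → ROUND(AVG(m.amount), 2)=143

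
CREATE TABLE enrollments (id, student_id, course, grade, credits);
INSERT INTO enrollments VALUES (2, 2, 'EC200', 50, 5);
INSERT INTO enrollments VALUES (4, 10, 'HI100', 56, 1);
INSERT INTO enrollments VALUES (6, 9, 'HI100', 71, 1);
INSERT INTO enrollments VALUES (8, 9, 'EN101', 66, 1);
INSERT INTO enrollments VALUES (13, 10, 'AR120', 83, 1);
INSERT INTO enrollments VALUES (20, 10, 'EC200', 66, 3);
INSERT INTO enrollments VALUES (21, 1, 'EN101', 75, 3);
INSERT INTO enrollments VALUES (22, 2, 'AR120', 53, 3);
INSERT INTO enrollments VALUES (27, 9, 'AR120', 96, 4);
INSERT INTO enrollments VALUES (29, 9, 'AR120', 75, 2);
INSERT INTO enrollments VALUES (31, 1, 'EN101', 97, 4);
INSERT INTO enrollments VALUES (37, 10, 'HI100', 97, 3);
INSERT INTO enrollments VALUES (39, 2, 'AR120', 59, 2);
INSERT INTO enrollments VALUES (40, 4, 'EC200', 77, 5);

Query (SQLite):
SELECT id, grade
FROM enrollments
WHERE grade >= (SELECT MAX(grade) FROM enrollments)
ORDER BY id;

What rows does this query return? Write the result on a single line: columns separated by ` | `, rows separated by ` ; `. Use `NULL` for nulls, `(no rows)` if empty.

31 | 97 ; 37 | 97

Scalar subquery: MAX(grade) over all enrollments rows = 97.
Keep rows where grade >= that value.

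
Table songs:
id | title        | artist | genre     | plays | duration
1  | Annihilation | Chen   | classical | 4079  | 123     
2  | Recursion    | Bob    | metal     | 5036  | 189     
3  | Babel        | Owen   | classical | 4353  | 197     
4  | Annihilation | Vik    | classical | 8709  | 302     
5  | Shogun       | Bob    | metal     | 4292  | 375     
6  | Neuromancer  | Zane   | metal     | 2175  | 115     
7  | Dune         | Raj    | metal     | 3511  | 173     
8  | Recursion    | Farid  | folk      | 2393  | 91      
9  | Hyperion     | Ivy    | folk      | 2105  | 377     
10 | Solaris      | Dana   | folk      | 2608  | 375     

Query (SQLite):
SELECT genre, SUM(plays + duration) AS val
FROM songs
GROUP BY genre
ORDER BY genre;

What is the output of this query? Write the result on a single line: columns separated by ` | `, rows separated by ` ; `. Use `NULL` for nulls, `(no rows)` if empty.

classical | 17763 ; folk | 7949 ; metal | 15866

For each row compute plays + duration.
Group by genre; take SUM of the expression per group.
  classical: ids {1, 3, 4} → SUM(plays + duration)=17763
  folk: ids {8, 9, 10} → SUM(plays + duration)=7949
  metal: ids {2, 5, 6, 7} → SUM(plays + duration)=15866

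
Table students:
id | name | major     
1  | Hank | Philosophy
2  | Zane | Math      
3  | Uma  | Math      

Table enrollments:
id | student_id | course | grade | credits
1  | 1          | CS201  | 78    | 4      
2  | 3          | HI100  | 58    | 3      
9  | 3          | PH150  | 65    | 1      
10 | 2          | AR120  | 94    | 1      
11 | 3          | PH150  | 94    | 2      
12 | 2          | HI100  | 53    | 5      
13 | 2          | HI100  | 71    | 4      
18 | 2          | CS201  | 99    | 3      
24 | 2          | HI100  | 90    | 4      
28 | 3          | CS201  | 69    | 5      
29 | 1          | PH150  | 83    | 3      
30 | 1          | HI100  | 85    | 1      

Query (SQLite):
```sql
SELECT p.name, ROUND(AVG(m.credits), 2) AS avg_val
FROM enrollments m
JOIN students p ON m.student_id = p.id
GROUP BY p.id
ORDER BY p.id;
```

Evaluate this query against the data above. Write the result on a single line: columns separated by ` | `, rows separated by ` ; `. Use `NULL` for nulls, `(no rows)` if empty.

Join each enrollments row to its students via student_id.
Group joined rows by students.id; compute ROUND(AVG(m.credits), 2) per group.
  1: ids {1, 29, 30} → ROUND(AVG(m.credits), 2)=2.67
  2: ids {10, 12, 13, 18, 24} → ROUND(AVG(m.credits), 2)=3.4
  3: ids {2, 9, 11, 28} → ROUND(AVG(m.credits), 2)=2.75

Hank | 2.67 ; Zane | 3.4 ; Uma | 2.75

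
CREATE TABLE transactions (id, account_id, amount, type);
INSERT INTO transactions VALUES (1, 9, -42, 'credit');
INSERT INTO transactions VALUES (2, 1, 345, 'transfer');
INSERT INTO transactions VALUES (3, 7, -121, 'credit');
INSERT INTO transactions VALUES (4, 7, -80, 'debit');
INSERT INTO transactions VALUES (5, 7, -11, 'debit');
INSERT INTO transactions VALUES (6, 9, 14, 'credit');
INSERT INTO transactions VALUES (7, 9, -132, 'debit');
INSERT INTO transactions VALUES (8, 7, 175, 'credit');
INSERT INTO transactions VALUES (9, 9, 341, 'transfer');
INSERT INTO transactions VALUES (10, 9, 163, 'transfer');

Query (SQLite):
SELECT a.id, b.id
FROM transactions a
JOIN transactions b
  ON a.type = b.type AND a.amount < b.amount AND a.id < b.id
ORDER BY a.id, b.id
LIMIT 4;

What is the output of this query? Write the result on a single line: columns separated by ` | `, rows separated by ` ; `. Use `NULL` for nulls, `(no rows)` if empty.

Pairs (a,b) with same type, a.amount < b.amount, a.id < b.id.
type groups: credit:{1,3,6,8} debit:{4,5,7} transfer:{2,9,10}
Ordered by (a.id, b.id); first 4.

1 | 6 ; 1 | 8 ; 3 | 6 ; 3 | 8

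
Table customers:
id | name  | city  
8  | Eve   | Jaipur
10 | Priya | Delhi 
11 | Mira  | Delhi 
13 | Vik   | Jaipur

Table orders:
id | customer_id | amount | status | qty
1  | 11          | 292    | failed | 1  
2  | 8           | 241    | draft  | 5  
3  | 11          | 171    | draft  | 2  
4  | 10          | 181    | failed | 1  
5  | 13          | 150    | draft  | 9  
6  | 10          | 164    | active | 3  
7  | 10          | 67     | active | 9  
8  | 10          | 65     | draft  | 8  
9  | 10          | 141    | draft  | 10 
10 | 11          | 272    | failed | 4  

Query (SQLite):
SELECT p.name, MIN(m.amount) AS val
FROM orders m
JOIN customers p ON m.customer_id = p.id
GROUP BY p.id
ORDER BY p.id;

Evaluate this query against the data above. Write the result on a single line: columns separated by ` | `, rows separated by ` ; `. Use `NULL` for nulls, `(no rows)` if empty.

Join each orders row to its customers via customer_id.
Group joined rows by customers.id; compute MIN(m.amount) per group.
  8: ids {2} → MIN(m.amount)=241
  10: ids {4, 6, 7, 8, 9} → MIN(m.amount)=65
  11: ids {1, 3, 10} → MIN(m.amount)=171
  13: ids {5} → MIN(m.amount)=150

Eve | 241 ; Priya | 65 ; Mira | 171 ; Vik | 150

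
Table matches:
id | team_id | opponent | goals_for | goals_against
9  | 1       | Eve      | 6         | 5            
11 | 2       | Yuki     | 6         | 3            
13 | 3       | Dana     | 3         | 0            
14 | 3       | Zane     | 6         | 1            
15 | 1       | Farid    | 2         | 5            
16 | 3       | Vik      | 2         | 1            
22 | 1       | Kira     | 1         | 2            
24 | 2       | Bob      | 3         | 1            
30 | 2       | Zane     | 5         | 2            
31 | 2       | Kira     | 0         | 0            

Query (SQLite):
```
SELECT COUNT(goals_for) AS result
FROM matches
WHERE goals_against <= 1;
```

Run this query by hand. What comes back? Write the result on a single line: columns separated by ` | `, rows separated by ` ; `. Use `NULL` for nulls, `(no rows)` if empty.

5

Rows where goals_against <= 1 → goals_for values: [3, 6, 2, 3, 0].
COUNT(goals_for) counts non-NULL values → 5.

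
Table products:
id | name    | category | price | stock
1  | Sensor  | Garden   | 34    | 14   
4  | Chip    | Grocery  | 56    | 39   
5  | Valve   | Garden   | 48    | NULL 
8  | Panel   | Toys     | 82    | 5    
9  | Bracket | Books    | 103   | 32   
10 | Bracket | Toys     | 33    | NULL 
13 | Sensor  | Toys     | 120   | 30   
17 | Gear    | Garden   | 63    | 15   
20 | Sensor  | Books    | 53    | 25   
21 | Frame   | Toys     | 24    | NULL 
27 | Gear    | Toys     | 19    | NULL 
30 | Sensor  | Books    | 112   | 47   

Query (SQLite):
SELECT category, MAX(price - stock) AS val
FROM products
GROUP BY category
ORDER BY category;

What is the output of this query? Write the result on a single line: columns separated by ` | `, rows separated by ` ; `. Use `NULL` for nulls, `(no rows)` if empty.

Books | 71 ; Garden | 48 ; Grocery | 17 ; Toys | 90

For each row compute price - stock.
Group by category; take MAX of the expression per group.
  Books: ids {9, 20, 30} → MAX(price - stock)=71
  Garden: ids {1, 5, 17} → MAX(price - stock)=48
  Grocery: ids {4} → MAX(price - stock)=17
  Toys: ids {8, 10, 13, 21, 27} → MAX(price - stock)=90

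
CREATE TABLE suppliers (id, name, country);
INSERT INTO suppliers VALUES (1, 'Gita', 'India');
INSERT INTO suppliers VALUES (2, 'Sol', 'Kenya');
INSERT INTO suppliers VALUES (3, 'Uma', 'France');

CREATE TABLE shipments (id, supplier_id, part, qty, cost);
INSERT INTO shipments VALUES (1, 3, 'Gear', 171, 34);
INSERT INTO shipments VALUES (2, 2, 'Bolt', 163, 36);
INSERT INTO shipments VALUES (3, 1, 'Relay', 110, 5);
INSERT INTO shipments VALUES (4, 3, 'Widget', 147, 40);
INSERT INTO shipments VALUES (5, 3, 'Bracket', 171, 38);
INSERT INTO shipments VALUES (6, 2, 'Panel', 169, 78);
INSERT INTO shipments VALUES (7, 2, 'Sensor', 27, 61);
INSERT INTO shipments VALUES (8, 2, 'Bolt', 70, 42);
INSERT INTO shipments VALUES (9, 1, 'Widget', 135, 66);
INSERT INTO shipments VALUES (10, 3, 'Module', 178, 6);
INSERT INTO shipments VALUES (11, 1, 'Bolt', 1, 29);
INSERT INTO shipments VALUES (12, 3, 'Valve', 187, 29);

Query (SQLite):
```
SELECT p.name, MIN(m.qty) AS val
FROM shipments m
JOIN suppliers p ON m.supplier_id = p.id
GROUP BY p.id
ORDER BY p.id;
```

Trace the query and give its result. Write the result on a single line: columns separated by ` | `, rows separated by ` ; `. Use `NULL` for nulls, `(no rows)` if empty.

Join each shipments row to its suppliers via supplier_id.
Group joined rows by suppliers.id; compute MIN(m.qty) per group.
  1: ids {3, 9, 11} → MIN(m.qty)=1
  2: ids {2, 6, 7, 8} → MIN(m.qty)=27
  3: ids {1, 4, 5, 10, 12} → MIN(m.qty)=147

Gita | 1 ; Sol | 27 ; Uma | 147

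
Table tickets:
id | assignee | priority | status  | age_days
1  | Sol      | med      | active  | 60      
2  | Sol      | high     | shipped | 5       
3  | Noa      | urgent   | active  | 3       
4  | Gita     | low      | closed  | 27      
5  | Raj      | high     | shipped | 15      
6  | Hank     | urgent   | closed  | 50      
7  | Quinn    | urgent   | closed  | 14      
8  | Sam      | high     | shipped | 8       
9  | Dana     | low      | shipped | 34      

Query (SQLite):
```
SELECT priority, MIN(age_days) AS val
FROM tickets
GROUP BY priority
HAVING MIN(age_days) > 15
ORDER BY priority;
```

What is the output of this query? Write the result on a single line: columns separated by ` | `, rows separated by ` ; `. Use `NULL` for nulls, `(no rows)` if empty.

Partition tickets by priority; compute MIN(age_days) within each group.
HAVING: keep groups where MIN(age_days) > 15.
  high: ids {2, 5, 8} → MIN(age_days)=5
  low: ids {4, 9} → MIN(age_days)=27
  med: ids {1} → MIN(age_days)=60
  urgent: ids {3, 6, 7} → MIN(age_days)=3

low | 27 ; med | 60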